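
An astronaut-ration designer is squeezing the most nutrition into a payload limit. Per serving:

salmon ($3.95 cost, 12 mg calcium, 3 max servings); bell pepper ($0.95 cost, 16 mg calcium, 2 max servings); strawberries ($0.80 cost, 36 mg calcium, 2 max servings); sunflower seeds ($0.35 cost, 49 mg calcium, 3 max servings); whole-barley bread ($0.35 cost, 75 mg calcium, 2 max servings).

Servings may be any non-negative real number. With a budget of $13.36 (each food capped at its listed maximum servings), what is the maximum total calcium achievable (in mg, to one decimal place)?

Calcium per dollar: whole-barley bread 214.3, sunflower seeds 140, strawberries 45, bell pepper 16.84, salmon 3.038.
Take 2 servings of whole-barley bread: spends $0.70, +150.0 mg calcium (running total 150.0 mg).
Take 3 servings of sunflower seeds: spends $1.05, +147.0 mg calcium (running total 297.0 mg).
Take 2 servings of strawberries: spends $1.60, +72.0 mg calcium (running total 369.0 mg).
Take 2 servings of bell pepper: spends $1.90, +32.0 mg calcium (running total 401.0 mg).
Take 2.053 servings of salmon: spends $8.11, +24.6 mg calcium (running total 425.6 mg).
Greedy by best ratio exhausts the cost allowance optimally: 425.6 mg.

425.6 mg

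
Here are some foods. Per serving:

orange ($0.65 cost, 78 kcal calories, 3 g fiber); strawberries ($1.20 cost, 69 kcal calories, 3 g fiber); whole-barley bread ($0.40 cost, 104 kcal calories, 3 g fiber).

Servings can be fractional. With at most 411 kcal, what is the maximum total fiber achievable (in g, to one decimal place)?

Fiber per kcal: strawberries 0.04348, orange 0.03846, whole-barley bread 0.02885.
With no serving limits, spend the whole calories allowance on strawberries: 411 kcal / 69 kcal × 3 g = 17.9 g.

17.9 g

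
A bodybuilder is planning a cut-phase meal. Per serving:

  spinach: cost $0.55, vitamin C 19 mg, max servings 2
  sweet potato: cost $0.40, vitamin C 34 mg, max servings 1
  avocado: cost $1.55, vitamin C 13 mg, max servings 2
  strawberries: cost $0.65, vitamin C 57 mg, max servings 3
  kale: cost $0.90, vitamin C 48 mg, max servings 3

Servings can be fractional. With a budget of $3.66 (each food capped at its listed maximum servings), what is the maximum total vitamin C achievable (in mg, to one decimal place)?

274.9 mg

Vitamin C per dollar: strawberries 87.69, sweet potato 85, kale 53.33, spinach 34.55, avocado 8.387.
Take 3 servings of strawberries: spends $1.95, +171.0 mg vitamin C (running total 171.0 mg).
Take 1 serving of sweet potato: spends $0.40, +34.0 mg vitamin C (running total 205.0 mg).
Take 1.456 servings of kale: spends $1.31, +69.9 mg vitamin C (running total 274.9 mg).
Greedy by best ratio exhausts the cost allowance optimally: 274.9 mg.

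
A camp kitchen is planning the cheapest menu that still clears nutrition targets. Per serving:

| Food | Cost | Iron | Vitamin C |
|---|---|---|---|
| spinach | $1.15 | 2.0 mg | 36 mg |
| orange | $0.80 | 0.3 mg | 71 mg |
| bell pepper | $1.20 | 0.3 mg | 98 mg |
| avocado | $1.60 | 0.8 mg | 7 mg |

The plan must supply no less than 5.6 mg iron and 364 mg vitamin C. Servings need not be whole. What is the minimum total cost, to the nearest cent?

$5.74

An LP optimum is at a vertex; with two nutrient constraints at most two foods are used. Check each candidate.
spinach only: max(5.6/2.0, 364/36) = 10.11 servings → $11.63.
orange only: max(5.6/0.3, 364/71) = 18.67 servings → $14.93.
bell pepper only: max(5.6/0.3, 364/98) = 18.67 servings → $22.40.
avocado only: max(5.6/0.8, 364/7) = 52 servings → $83.20.
spinach + orange with both tight: 2.198 servings and 4.012 servings → $5.74.
spinach + bell pepper with both tight: 2.374 servings and 2.842 servings → $6.14.
spinach + avocado with both targets exact would need a negative amount; discard.
orange + bell pepper: intersection lies outside the first quadrant.
orange + avocado with both tight: 4.607 servings and 5.272 servings → $12.12.
bell pepper + avocado with both tight: 3.303 servings and 5.761 servings → $13.18.
Cheapest feasible corner: $5.74.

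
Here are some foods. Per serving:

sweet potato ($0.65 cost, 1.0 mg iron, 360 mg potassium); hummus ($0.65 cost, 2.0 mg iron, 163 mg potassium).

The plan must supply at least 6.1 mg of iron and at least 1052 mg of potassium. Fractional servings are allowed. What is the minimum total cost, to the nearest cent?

$2.63

With two linear requirements the optimum uses one or two foods; enumerate the corners.
sweet potato only: max(6.1/1.0, 1052/360) = 6.1 servings → $3.96.
hummus only: max(6.1/2.0, 1052/163) = 6.454 servings → $4.20.
sweet potato + hummus with both tight: 1.992 servings and 2.054 servings → $2.63.
Cheapest feasible corner: $2.63.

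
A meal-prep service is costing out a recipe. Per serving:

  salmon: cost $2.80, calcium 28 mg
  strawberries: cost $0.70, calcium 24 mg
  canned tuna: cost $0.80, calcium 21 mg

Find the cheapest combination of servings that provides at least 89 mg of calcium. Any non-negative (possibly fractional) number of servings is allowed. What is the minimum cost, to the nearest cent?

Cost per mg of calcium: strawberries $0.0292, canned tuna $0.0381, salmon $0.1000.
With no serving limits, use only strawberries: 89 mg / 24 mg = 3.708 servings × $0.70 = $2.60.

$2.60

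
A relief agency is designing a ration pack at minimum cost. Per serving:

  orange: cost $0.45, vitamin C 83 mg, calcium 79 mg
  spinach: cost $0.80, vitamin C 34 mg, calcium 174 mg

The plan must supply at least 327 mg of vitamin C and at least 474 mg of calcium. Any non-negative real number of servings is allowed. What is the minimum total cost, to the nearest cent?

A basic optimal solution has at most two foods positive. Try each food alone and each pair with both targets met exactly.
orange only: max(327/83, 474/79) = 6 servings → $2.70.
spinach only: max(327/34, 474/174) = 9.618 servings → $7.69.
orange + spinach with both tight: 3.469 servings and 1.149 servings → $2.48.
The minimum over all feasible corners is $2.48.

$2.48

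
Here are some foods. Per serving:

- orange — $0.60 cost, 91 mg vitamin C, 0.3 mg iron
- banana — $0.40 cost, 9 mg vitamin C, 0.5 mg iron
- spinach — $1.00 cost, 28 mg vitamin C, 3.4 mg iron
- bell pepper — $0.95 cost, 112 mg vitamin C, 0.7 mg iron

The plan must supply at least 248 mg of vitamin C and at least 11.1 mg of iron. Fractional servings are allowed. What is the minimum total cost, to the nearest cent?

$4.17

With two linear requirements the optimum uses one or two foods; enumerate the corners.
orange only: max(248/91, 11.1/0.3) = 37 servings → $22.20.
banana only: max(248/9, 11.1/0.5) = 27.56 servings → $11.02.
spinach only: max(248/28, 11.1/3.4) = 8.857 servings → $8.86.
bell pepper only: max(248/112, 11.1/0.7) = 15.86 servings → $15.06.
orange + banana with both tight: 0.5631 servings and 21.86 servings → $9.08.
orange + spinach with both tight: 1.769 servings and 3.109 servings → $4.17.
orange + bell pepper with both targets exact would need a negative amount; discard.
banana + spinach with both targets exact would need a negative amount; discard.
banana + bell pepper with both tight: 21.52 servings and 0.4849 servings → $9.07.
spinach + bell pepper with both tight: 2.961 servings and 1.474 servings → $4.36.
Cheapest feasible corner: $4.17.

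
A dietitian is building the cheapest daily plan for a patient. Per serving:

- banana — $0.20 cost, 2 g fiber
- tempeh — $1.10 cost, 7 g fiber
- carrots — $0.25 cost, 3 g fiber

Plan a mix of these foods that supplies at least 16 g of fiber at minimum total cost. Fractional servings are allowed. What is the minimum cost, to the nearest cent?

Cost per g of fiber: carrots $0.0833, banana $0.1000, tempeh $0.1571.
With no serving limits, use only carrots: 16 g / 3 g = 5.333 servings × $0.25 = $1.33.

$1.33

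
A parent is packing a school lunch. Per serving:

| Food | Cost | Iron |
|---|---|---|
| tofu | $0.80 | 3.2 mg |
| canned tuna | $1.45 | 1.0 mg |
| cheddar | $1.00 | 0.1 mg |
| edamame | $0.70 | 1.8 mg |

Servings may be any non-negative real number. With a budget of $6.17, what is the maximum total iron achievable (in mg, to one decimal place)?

24.7 mg

Iron per dollar: tofu 4, edamame 2.571, canned tuna 0.6897, cheddar 0.1.
With no serving limits, spend the whole cost allowance on tofu: $6.17 / $0.80 × 3.2 mg = 24.7 mg.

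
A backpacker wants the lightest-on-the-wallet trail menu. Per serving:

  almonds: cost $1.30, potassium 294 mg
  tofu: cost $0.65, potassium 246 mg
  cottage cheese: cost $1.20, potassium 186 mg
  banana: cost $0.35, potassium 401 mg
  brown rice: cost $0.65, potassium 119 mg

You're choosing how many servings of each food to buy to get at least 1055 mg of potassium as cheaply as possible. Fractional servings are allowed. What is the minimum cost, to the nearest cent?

Cost per mg of potassium: banana $0.0009, tofu $0.0026, almonds $0.0044, brown rice $0.0055, cottage cheese $0.0065.
With no serving limits, use only banana: 1055 mg / 401 mg = 2.631 servings × $0.35 = $0.92.

$0.92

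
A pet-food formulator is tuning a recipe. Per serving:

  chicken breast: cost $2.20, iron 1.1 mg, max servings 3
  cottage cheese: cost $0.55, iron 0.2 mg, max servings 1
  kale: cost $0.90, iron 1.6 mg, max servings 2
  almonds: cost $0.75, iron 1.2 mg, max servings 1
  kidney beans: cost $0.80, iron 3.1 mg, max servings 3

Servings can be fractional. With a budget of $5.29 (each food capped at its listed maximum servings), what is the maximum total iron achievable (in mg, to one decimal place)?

Iron per dollar: kidney beans 3.875, kale 1.778, almonds 1.6, chicken breast 0.5, cottage cheese 0.3636.
Take 3 servings of kidney beans: spends $2.40, +9.3 mg iron (running total 9.3 mg).
Take 2 servings of kale: spends $1.80, +3.2 mg iron (running total 12.5 mg).
Take 1 serving of almonds: spends $0.75, +1.2 mg iron (running total 13.7 mg).
Take 0.1545 servings of chicken breast: spends $0.34, +0.2 mg iron (running total 13.9 mg).
Filling greedily by iron-per-dollar is optimal for one linear limit, giving 13.9 mg.

13.9 mg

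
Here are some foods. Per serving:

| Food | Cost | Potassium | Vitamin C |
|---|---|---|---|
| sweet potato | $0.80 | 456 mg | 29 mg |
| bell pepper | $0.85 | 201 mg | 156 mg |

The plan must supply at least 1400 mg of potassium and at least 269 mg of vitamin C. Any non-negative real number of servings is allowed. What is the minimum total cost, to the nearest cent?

$3.08

Compare the cost at each extreme point of the feasible region.
sweet potato only: max(1400/456, 269/29) = 9.276 servings → $7.42.
bell pepper only: max(1400/201, 269/156) = 6.965 servings → $5.92.
sweet potato + bell pepper with both tight: 2.516 servings and 1.257 servings → $3.08.
Cheapest feasible corner: $3.08.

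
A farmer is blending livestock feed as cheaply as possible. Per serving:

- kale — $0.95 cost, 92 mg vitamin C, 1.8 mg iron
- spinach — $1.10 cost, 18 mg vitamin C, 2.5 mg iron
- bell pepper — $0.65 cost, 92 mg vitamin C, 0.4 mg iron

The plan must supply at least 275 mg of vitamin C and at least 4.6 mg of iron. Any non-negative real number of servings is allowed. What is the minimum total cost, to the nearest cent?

$2.67

A basic optimal solution has at most two foods positive. Try each food alone and each pair with both targets met exactly.
kale only: max(275/92, 4.6/1.8) = 2.989 servings → $2.84.
spinach only: max(275/18, 4.6/2.5) = 15.28 servings → $16.81.
bell pepper only: max(275/92, 4.6/0.4) = 11.5 servings → $7.47.
kale + spinach: intersection lies outside the first quadrant.
kale + bell pepper with both tight: 2.432 servings and 0.5575 servings → $2.67.
spinach + bell pepper with both tight: 1.406 servings and 2.714 servings → $3.31.
Cheapest feasible corner: $2.67.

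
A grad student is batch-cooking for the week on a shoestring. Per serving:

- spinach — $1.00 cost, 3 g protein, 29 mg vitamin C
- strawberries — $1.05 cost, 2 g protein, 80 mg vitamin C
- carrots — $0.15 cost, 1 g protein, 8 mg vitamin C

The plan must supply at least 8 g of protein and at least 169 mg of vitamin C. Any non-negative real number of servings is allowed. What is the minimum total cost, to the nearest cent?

$2.43

Check every corner: each single food scaled to meet both minima, and each pair solved so both constraints bind.
spinach only: max(8/3, 169/29) = 5.828 servings → $5.83.
strawberries only: max(8/2, 169/80) = 4 servings → $4.20.
carrots only: max(8/1, 169/8) = 21.12 servings → $3.17.
spinach + strawberries with both tight: 1.659 servings and 1.511 servings → $3.25.
spinach + carrots: the both-tight solution has a negative serving — not a feasible corner.
strawberries + carrots with both tight: 1.641 servings and 4.719 servings → $2.43.
Cheapest feasible corner: $2.43.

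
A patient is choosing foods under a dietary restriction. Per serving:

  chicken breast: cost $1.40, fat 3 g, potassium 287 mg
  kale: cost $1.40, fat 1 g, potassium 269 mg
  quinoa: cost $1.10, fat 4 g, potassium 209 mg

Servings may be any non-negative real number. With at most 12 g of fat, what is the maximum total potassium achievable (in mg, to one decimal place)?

Potassium per g fat: kale 269, chicken breast 95.67, quinoa 52.25.
With no serving limits, spend the whole fat allowance on kale: 12 g / 1 g × 269 mg = 3228.0 mg.

3228.0 mg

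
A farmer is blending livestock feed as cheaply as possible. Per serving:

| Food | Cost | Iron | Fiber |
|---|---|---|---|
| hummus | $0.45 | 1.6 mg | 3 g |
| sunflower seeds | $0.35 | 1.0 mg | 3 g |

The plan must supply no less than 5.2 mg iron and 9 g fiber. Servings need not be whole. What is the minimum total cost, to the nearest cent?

At the optimum either one food covers both requirements or two foods hit both targets exactly; no other combination can be cheaper.
hummus only: max(5.2/1.6, 9/3) = 3.25 servings → $1.46.
sunflower seeds only: max(5.2/1.0, 9/3) = 5.2 servings → $1.82.
hummus + sunflower seeds with both targets exact would need a negative amount; discard.
So the least-cost plan costs $1.46.

$1.46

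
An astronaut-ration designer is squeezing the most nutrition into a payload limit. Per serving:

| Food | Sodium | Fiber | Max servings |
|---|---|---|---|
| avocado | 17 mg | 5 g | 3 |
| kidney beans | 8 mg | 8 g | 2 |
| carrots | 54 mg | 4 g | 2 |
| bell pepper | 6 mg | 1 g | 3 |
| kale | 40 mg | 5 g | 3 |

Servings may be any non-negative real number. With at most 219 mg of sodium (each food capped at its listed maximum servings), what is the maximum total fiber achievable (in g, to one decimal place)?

Fiber per mg sodium: kidney beans 1, avocado 0.2941, bell pepper 0.1667, kale 0.125, carrots 0.07407.
Take 2 servings of kidney beans: uses 16 mg sodium, +16.0 g fiber (running total 16.0 g).
Take 3 servings of avocado: uses 51 mg sodium, +15.0 g fiber (running total 31.0 g).
Take 3 servings of bell pepper: uses 18 mg sodium, +3.0 g fiber (running total 34.0 g).
Take 3 servings of kale: uses 120 mg sodium, +15.0 g fiber (running total 49.0 g).
Take 0.2593 servings of carrots: uses 14 mg sodium, +1.0 g fiber (running total 50.0 g).
Greedy by best ratio exhausts the sodium allowance optimally: 50.0 g.

50.0 g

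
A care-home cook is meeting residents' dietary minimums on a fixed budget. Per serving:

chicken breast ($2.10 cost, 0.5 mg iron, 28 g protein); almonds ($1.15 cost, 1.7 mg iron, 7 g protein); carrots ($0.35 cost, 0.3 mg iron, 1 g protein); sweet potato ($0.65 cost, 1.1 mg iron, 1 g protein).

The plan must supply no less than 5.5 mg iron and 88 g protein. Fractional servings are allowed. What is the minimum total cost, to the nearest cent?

An LP optimum is at a vertex; with two nutrient constraints at most two foods are used. Check each candidate.
chicken breast only: max(5.5/0.5, 88/28) = 11 servings → $23.10.
almonds only: max(5.5/1.7, 88/7) = 12.57 servings → $14.46.
carrots only: max(5.5/0.3, 88/1) = 88 servings → $30.80.
sweet potato only: max(5.5/1.1, 88/1) = 88 servings → $57.20.
chicken breast + almonds with both tight: 2.519 servings and 2.494 servings → $8.16.
chicken breast + carrots with both tight: 2.646 servings and 13.92 servings → $10.43.
chicken breast + sweet potato with both tight: 3.013 servings and 3.63 servings → $8.69.
almonds + carrots with both targets exact would need a negative amount; discard.
almonds + sweet potato: the both-tight solution has a negative serving — not a feasible corner.
carrots + sweet potato: the both-tight solution has a negative serving — not a feasible corner.
The minimum over all feasible corners is $8.16.

$8.16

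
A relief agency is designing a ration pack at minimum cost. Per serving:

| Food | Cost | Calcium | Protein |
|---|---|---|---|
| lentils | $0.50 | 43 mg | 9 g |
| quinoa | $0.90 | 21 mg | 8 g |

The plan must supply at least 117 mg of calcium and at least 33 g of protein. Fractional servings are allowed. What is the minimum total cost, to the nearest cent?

This is a tiny linear program; its minimum lies at a vertex of the feasible set. List the vertices and price them.
lentils only: max(117/43, 33/9) = 3.667 servings → $1.83.
quinoa only: max(117/21, 33/8) = 5.571 servings → $5.01.
lentils + quinoa with both tight: 1.568 servings and 2.361 servings → $2.91.
Cheapest feasible corner: $1.83.

$1.83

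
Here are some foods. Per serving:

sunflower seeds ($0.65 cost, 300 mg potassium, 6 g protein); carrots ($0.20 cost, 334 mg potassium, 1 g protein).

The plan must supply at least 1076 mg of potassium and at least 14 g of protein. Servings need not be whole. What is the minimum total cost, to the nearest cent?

$1.64

The cheapest plan sits at a corner of the feasible region — with two constraints it uses at most two foods.
sunflower seeds only: max(1076/300, 14/6) = 3.587 servings → $2.33.
carrots only: max(1076/334, 14/1) = 14 servings → $2.80.
sunflower seeds + carrots with both tight: 2.113 servings and 1.324 servings → $1.64.
Cheapest feasible corner: $1.64.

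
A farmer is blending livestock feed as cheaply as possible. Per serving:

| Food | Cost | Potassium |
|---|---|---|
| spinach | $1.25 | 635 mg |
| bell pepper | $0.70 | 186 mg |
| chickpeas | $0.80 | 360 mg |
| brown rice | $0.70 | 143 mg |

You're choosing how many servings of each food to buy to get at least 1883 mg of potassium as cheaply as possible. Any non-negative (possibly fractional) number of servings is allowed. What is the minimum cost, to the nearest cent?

Cost per mg of potassium: spinach $0.0020, chickpeas $0.0022, bell pepper $0.0038, brown rice $0.0049.
With no serving limits, use only spinach: 1883 mg / 635 mg = 2.965 servings × $1.25 = $3.71.

$3.71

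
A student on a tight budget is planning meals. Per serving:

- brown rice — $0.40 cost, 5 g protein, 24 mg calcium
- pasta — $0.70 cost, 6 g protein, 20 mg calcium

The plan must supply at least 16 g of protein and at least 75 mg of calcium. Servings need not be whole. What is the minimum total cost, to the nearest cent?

Compare the cost at each extreme point of the feasible region.
brown rice only: max(16/5, 75/24) = 3.2 servings → $1.28.
pasta only: max(16/6, 75/20) = 3.75 servings → $2.62.
brown rice + pasta with both tight: 2.955 servings and 0.2045 servings → $1.32.
Cheapest feasible corner: $1.28.

$1.28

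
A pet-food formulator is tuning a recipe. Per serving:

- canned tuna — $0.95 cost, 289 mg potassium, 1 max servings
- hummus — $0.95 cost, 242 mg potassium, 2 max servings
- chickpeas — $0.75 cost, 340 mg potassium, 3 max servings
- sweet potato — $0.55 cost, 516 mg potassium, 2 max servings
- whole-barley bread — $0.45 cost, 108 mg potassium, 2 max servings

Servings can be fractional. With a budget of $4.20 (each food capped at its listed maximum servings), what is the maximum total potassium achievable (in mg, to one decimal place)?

2310.6 mg

Potassium per dollar: sweet potato 938.2, chickpeas 453.3, canned tuna 304.2, hummus 254.7, whole-barley bread 240.
Take 2 servings of sweet potato: spends $1.10, +1032.0 mg potassium (running total 1032.0 mg).
Take 3 servings of chickpeas: spends $2.25, +1020.0 mg potassium (running total 2052.0 mg).
Take 0.8947 servings of canned tuna: spends $0.85, +258.6 mg potassium (running total 2310.6 mg).
Greedy by best ratio exhausts the cost allowance optimally: 2310.6 mg.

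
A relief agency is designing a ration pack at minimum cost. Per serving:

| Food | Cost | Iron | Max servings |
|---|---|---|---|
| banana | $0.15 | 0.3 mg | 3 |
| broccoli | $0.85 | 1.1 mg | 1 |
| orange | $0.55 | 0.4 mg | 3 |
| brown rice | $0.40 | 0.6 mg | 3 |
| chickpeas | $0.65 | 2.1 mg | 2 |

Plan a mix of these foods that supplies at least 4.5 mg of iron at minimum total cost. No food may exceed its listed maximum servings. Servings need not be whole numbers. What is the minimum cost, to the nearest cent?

$1.45

Cost per mg of iron: chickpeas $0.3095, banana $0.5000, brown rice $0.6667, broccoli $0.7727, orange $1.3750.
Take 2 servings of chickpeas: +4.2 mg iron for $1.30 (total $1.30, still need 0.3 mg).
Take 1 serving of banana: +0.3 mg iron for $0.15 (total $1.45, still need 0.0 mg).
Filling from the cheapest source first is optimal under one linear minimum: $1.45.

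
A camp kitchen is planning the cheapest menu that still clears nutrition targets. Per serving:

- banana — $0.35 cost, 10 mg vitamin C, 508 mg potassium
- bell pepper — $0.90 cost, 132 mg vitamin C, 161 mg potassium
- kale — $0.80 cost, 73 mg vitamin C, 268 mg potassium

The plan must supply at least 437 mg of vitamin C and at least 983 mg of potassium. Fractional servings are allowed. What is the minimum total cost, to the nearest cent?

A basic optimal solution has at most two foods positive. Try each food alone and each pair with both targets met exactly.
banana only: max(437/10, 983/508) = 43.7 servings → $15.29.
bell pepper only: max(437/132, 983/161) = 6.106 servings → $5.50.
kale only: max(437/73, 983/268) = 5.986 servings → $4.79.
banana + bell pepper with both tight: 0.9076 servings and 3.242 servings → $3.24.
banana + kale: the both-tight solution has a negative serving — not a feasible corner.
bell pepper + kale with both tight: 1.92 servings and 2.514 servings → $3.74.
So the least-cost plan costs $3.24.

$3.24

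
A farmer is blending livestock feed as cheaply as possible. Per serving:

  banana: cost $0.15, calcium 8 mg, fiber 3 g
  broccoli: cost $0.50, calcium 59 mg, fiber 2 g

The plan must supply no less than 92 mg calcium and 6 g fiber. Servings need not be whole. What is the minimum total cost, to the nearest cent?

Minimising a linear cost over {calcium ≥ 92, fiber ≥ 6, servings ≥ 0} — the optimum is at a vertex, using one or two foods.
banana only: max(92/8, 6/3) = 11.5 servings → $1.73.
broccoli only: max(92/59, 6/2) = 3 servings → $1.50.
banana + broccoli with both tight: 1.056 servings and 1.416 servings → $0.87.
So the least-cost plan costs $0.87.

$0.87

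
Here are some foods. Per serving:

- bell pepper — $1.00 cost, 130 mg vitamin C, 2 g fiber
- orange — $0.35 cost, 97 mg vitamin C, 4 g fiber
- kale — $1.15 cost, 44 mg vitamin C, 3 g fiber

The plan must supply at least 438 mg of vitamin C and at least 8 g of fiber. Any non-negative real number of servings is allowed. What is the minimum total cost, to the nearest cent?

A basic optimal solution has at most two foods positive. Try each food alone and each pair with both targets met exactly.
bell pepper only: max(438/130, 8/2) = 4 servings → $4.00.
orange only: max(438/97, 8/4) = 4.515 servings → $1.58.
kale only: max(438/44, 8/3) = 9.955 servings → $11.45.
bell pepper + orange with both tight: 2.994 servings and 0.5031 servings → $3.17.
bell pepper + kale with both tight: 3.185 servings and 0.543 servings → $3.81.
orange + kale: the both-tight solution has a negative serving — not a feasible corner.
The minimum over all feasible corners is $1.58.

$1.58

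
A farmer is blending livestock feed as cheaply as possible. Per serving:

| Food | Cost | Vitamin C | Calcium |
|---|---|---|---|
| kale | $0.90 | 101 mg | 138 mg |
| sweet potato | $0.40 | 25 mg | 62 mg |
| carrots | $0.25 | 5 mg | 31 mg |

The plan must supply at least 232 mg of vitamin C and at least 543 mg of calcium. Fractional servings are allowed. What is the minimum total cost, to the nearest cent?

Compare the cost at each extreme point of the feasible region.
kale only: max(232/101, 543/138) = 3.935 servings → $3.54.
sweet potato only: max(232/25, 543/62) = 9.28 servings → $3.71.
carrots only: max(232/5, 543/31) = 46.4 servings → $11.60.
kale + sweet potato with both tight: 0.2877 servings and 8.118 servings → $3.51.
kale + carrots with both tight: 1.834 servings and 9.351 servings → $3.99.
sweet potato + carrots: the both-tight solution has a negative serving — not a feasible corner.
Cheapest feasible corner: $3.51.

$3.51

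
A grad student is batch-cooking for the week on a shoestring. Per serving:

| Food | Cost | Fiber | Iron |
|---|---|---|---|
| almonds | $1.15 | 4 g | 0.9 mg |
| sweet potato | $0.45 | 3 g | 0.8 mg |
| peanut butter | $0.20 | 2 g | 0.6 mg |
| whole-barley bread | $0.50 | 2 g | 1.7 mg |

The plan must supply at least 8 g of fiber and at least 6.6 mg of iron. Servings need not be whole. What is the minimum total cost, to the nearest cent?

At the optimum either one food covers both requirements or two foods hit both targets exactly; no other combination can be cheaper.
almonds only: max(8/4, 6.6/0.9) = 7.333 servings → $8.43.
sweet potato only: max(8/3, 6.6/0.8) = 8.25 servings → $3.71.
peanut butter only: max(8/2, 6.6/0.6) = 11 servings → $2.20.
whole-barley bread only: max(8/2, 6.6/1.7) = 4 servings → $2.00.
almonds + sweet potato: the both-tight solution has a negative serving — not a feasible corner.
almonds + peanut butter with both targets exact would need a negative amount; discard.
almonds + whole-barley bread with both tight: 0.08 servings and 3.84 servings → $2.01.
sweet potato + peanut butter: the both-tight solution has a negative serving — not a feasible corner.
sweet potato + whole-barley bread with both tight: 0.1143 servings and 3.829 servings → $1.97.
peanut butter + whole-barley bread with both tight: 0.1818 servings and 3.818 servings → $1.95.
The minimum over all feasible corners is $1.95.

$1.95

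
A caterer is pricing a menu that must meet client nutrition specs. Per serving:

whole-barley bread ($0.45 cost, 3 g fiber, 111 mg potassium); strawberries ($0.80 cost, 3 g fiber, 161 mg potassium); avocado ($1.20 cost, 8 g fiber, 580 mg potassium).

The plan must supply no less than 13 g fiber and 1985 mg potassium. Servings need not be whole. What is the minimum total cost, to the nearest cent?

whole-barley bread only: max(13/3, 1985/111) = 17.88 servings → $8.05.
strawberries only: max(13/3, 1985/161) = 12.33 servings → $9.86.
avocado only: max(13/8, 1985/580) = 3.422 servings → $4.11.
whole-barley bread + strawberries: intersection lies outside the first quadrant.
whole-barley bread + avocado: intersection lies outside the first quadrant.
strawberries + avocado with both targets exact would need a negative amount; discard.
So the least-cost plan costs $4.11.

$4.11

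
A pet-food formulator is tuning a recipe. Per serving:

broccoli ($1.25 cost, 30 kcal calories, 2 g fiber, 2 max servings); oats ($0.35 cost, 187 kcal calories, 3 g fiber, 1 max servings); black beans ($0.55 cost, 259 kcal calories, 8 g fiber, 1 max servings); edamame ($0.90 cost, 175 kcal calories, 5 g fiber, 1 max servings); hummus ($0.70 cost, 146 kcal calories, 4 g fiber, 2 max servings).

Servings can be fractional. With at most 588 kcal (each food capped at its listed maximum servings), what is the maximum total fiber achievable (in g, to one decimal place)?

Fiber per kcal: broccoli 0.06667, black beans 0.03089, edamame 0.02857, hummus 0.0274, oats 0.01604.
Take 2 servings of broccoli: uses 60 kcal, +4.0 g fiber (running total 4.0 g).
Take 1 serving of black beans: uses 259 kcal, +8.0 g fiber (running total 12.0 g).
Take 1 serving of edamame: uses 175 kcal, +5.0 g fiber (running total 17.0 g).
Take 0.6438 servings of hummus: uses 94 kcal, +2.6 g fiber (running total 19.6 g).
Greedy by best ratio exhausts the calories allowance optimally: 19.6 g.

19.6 g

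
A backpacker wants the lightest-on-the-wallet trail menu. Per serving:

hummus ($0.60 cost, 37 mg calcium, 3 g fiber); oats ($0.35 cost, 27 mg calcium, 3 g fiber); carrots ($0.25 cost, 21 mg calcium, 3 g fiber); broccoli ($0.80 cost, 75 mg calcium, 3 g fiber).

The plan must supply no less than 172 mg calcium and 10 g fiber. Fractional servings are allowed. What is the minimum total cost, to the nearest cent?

$1.87

Compare the cost at each extreme point of the feasible region.
hummus only: max(172/37, 10/3) = 4.649 servings → $2.79.
oats only: max(172/27, 10/3) = 6.37 servings → $2.23.
carrots only: max(172/21, 10/3) = 8.19 servings → $2.05.
broccoli only: max(172/75, 10/3) = 3.333 servings → $2.67.
hummus + oats: the both-tight solution has a negative serving — not a feasible corner.
hummus + carrots: intersection lies outside the first quadrant.
hummus + broccoli with both tight: 2.053 servings and 1.281 servings → $2.26.
oats + carrots with both targets exact would need a negative amount; discard.
oats + broccoli with both tight: 1.625 servings and 1.708 servings → $1.94.
carrots + broccoli with both tight: 1.444 servings and 1.889 servings → $1.87.
So the least-cost plan costs $1.87.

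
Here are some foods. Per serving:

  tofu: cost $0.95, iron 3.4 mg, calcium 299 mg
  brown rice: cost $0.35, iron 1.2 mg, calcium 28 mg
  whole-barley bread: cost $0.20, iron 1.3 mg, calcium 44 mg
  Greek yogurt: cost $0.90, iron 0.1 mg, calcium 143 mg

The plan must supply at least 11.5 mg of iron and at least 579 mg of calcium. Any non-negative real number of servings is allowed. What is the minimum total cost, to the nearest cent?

Check every corner: each single food scaled to meet both minima, and each pair solved so both constraints bind.
tofu only: max(11.5/3.4, 579/299) = 3.382 servings → $3.21.
brown rice only: max(11.5/1.2, 579/28) = 20.68 servings → $7.24.
whole-barley bread only: max(11.5/1.3, 579/44) = 13.16 servings → $2.63.
Greek yogurt only: max(11.5/0.1, 579/143) = 115 servings → $103.50.
tofu + brown rice with both tight: 1.414 servings and 5.576 servings → $3.30.
tofu + whole-barley bread with both tight: 1.032 servings and 6.148 servings → $2.21.
tofu + Greek yogurt: the both-tight solution has a negative serving — not a feasible corner.
brown rice + whole-barley bread with both targets exact would need a negative amount; discard.
brown rice + Greek yogurt with both tight: 9.399 servings and 2.209 servings → $5.28.
whole-barley bread + Greek yogurt with both tight: 8.742 servings and 1.359 servings → $2.97.
Cheapest feasible corner: $2.21.

$2.21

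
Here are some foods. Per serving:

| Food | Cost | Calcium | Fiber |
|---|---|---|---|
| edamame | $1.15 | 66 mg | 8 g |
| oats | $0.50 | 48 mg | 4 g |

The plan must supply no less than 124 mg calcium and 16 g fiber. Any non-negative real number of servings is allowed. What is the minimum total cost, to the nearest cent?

Minimising a linear cost over {calcium ≥ 124, fiber ≥ 16, servings ≥ 0} — the optimum is at a vertex, using one or two foods.
edamame only: max(124/66, 16/8) = 2 servings → $2.30.
oats only: max(124/48, 16/4) = 4 servings → $2.00.
edamame + oats with both targets exact would need a negative amount; discard.
Cheapest feasible corner: $2.00.

$2.00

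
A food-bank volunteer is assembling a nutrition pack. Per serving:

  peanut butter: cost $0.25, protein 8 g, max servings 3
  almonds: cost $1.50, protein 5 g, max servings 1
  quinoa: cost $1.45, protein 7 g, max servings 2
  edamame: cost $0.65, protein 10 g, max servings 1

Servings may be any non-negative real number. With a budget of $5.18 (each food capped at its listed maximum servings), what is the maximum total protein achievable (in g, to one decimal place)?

50.9 g

Protein per dollar: peanut butter 32, edamame 15.38, quinoa 4.828, almonds 3.333.
Take 3 servings of peanut butter: spends $0.75, +24.0 g protein (running total 24.0 g).
Take 1 serving of edamame: spends $0.65, +10.0 g protein (running total 34.0 g).
Take 2 servings of quinoa: spends $2.90, +14.0 g protein (running total 48.0 g).
Take 0.5867 servings of almonds: spends $0.88, +2.9 g protein (running total 50.9 g).
Greedy by best ratio exhausts the cost allowance optimally: 50.9 g.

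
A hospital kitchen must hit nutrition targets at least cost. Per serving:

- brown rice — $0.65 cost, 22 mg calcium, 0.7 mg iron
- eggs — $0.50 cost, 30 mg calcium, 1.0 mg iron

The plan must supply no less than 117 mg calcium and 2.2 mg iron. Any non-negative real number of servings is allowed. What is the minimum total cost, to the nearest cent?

$1.95

This is a tiny linear program; its minimum lies at a vertex of the feasible set. List the vertices and price them.
brown rice only: max(117/22, 2.2/0.7) = 5.318 servings → $3.46.
eggs only: max(117/30, 2.2/1.0) = 3.9 servings → $1.95.
brown rice + eggs with both targets exact would need a negative amount; discard.
The minimum over all feasible corners is $1.95.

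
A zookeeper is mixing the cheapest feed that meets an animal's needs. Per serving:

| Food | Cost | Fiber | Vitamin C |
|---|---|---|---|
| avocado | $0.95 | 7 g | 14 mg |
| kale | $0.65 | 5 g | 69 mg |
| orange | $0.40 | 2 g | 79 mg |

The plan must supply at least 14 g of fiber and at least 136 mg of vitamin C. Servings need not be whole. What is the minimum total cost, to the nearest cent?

For a min-cost LP with two ≥-constraints, a basic feasible solution has at most two positive variables.
avocado only: max(14/7, 136/14) = 9.714 servings → $9.23.
kale only: max(14/5, 136/69) = 2.8 servings → $1.82.
orange only: max(14/2, 136/79) = 7 servings → $2.80.
avocado + kale with both tight: 0.6925 servings and 1.831 servings → $1.85.
avocado + orange with both tight: 1.589 servings and 1.44 servings → $2.09.
kale + orange: the both-tight solution has a negative serving — not a feasible corner.
So the least-cost plan costs $1.82.

$1.82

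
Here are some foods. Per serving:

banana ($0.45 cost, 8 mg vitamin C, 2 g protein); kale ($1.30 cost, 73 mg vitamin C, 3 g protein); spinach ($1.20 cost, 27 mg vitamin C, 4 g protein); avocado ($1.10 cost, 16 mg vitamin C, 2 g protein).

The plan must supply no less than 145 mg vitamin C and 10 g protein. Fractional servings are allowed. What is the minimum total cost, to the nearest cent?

This is a tiny linear program; its minimum lies at a vertex of the feasible set. List the vertices and price them.
banana only: max(145/8, 10/2) = 18.12 servings → $8.16.
kale only: max(145/73, 10/3) = 3.333 servings → $4.33.
spinach only: max(145/27, 10/4) = 5.37 servings → $6.44.
avocado only: max(145/16, 10/2) = 9.062 servings → $9.97.
banana + kale with both tight: 2.418 servings and 1.721 servings → $3.33.
banana + spinach: intersection lies outside the first quadrant.
banana + avocado: the both-tight solution has a negative serving — not a feasible corner.
kale + spinach with both tight: 1.469 servings and 1.398 servings → $3.59.
kale + avocado with both tight: 1.327 servings and 3.01 servings → $5.04.
spinach + avocado: the both-tight solution has a negative serving — not a feasible corner.
Cheapest feasible corner: $3.33.

$3.33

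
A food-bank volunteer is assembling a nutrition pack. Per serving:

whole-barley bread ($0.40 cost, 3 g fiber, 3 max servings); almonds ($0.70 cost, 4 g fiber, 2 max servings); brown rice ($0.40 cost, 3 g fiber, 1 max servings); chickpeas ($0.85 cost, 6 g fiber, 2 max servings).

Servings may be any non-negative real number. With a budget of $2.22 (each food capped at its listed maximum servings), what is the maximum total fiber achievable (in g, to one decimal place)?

16.4 g

Fiber per dollar: whole-barley bread 7.5, brown rice 7.5, chickpeas 7.059, almonds 5.714.
Take 3 servings of whole-barley bread: spends $1.20, +9.0 g fiber (running total 9.0 g).
Take 1 serving of brown rice: spends $0.40, +3.0 g fiber (running total 12.0 g).
Take 0.7294 servings of chickpeas: spends $0.62, +4.4 g fiber (running total 16.4 g).
Greedy by best ratio exhausts the cost allowance optimally: 16.4 g.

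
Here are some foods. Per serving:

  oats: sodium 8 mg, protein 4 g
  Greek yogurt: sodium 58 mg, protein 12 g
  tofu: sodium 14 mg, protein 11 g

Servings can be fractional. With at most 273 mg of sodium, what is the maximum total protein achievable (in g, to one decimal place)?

214.5 g

Protein per mg sodium: tofu 0.7857, oats 0.5, Greek yogurt 0.2069.
With no serving limits, spend the whole sodium allowance on tofu: 273 mg / 14 mg × 11 g = 214.5 g.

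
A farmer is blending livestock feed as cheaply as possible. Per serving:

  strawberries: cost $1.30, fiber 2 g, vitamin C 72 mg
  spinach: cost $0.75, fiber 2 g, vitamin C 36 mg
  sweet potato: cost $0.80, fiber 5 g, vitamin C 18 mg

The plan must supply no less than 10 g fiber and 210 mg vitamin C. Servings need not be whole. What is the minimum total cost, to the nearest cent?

The cheapest plan sits at a corner of the feasible region — with two constraints it uses at most two foods.
strawberries only: max(10/2, 210/72) = 5 servings → $6.50.
spinach only: max(10/2, 210/36) = 5.833 servings → $4.38.
sweet potato only: max(10/5, 210/18) = 11.67 servings → $9.33.
strawberries + spinach with both tight: 0.8333 servings and 4.167 servings → $4.21.
strawberries + sweet potato with both tight: 2.685 servings and 0.9259 servings → $4.23.
spinach + sweet potato: intersection lies outside the first quadrant.
The minimum over all feasible corners is $4.21.

$4.21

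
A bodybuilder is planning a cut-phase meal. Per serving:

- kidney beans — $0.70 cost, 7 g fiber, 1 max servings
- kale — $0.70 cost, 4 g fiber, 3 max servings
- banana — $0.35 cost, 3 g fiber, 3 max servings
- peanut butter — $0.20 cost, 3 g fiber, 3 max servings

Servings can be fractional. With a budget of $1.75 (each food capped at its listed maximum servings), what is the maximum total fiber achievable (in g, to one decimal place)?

Fiber per dollar: peanut butter 15, kidney beans 10, banana 8.571, kale 5.714.
Take 3 servings of peanut butter: spends $0.60, +9.0 g fiber (running total 9.0 g).
Take 1 serving of kidney beans: spends $0.70, +7.0 g fiber (running total 16.0 g).
Take 1.286 servings of banana: spends $0.45, +3.9 g fiber (running total 19.9 g).
Filling greedily by fiber-per-dollar is optimal for one linear limit, giving 19.9 g.

19.9 g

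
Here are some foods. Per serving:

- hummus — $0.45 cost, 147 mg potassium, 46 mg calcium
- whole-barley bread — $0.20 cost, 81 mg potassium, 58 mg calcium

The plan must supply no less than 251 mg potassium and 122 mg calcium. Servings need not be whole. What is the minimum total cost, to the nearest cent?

$0.62

For a min-cost LP with two ≥-constraints, a basic feasible solution has at most two positive variables.
hummus only: max(251/147, 122/46) = 2.652 servings → $1.19.
whole-barley bread only: max(251/81, 122/58) = 3.099 servings → $0.62.
hummus + whole-barley bread with both tight: 0.9742 servings and 1.331 servings → $0.70.
So the least-cost plan costs $0.62.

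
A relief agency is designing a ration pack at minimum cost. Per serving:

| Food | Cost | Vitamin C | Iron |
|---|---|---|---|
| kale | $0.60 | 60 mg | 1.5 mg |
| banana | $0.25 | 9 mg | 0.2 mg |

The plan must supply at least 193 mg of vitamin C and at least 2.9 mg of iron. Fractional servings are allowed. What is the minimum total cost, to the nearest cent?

A basic optimal solution has at most two foods positive. Try each food alone and each pair with both targets met exactly.
kale only: max(193/60, 2.9/1.5) = 3.217 servings → $1.93.
banana only: max(193/9, 2.9/0.2) = 21.44 servings → $5.36.
kale + banana with both targets exact would need a negative amount; discard.
Cheapest feasible corner: $1.93.

$1.93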